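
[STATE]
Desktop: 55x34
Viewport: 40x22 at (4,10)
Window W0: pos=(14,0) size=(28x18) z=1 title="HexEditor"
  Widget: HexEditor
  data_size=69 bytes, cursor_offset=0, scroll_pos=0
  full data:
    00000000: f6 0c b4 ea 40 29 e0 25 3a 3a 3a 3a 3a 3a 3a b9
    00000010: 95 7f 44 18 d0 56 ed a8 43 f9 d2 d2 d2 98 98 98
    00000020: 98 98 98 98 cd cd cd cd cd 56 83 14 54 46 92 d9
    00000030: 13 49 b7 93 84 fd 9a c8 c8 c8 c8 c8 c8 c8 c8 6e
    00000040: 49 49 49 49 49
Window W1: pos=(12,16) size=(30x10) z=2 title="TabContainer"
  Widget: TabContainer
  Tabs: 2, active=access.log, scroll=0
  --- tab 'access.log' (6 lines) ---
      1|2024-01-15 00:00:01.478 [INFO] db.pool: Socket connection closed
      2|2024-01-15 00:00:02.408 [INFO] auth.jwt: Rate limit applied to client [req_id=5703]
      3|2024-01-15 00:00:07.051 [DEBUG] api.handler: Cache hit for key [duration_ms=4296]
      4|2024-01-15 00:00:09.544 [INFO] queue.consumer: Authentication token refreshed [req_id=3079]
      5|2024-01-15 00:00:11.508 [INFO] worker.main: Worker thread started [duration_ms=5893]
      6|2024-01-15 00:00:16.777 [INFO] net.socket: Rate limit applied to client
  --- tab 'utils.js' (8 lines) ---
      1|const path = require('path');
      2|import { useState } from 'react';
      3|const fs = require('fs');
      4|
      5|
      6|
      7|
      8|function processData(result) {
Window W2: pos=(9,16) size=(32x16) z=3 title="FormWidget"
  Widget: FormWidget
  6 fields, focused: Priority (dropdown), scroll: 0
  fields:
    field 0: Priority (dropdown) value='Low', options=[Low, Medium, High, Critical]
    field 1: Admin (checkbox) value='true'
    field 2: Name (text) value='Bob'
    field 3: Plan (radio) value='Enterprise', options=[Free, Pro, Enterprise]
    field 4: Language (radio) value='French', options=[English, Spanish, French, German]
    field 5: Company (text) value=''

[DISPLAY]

          ┃                          ┃  
          ┃                          ┃  
          ┃                          ┃  
          ┃                          ┃  
          ┃                          ┃  
          ┃                          ┃  
     ┏━━━━━━━━━━━━━━━━━━━━━━━━━━━━━━┓┓  
     ┃ FormWidget                   ┃┃  
     ┠──────────────────────────────┨┨  
     ┃> Priority:   [Low          ▼]┃┃  
     ┃  Admin:      [x]             ┃┃  
     ┃  Name:       [Bob           ]┃┃  
     ┃  Plan:       ( ) Free  ( ) Pr┃┃  
     ┃  Language:   ( ) English  ( )┃┃  
     ┃  Company:    [              ]┃┃  
     ┃                              ┃┛  
     ┃                              ┃   
     ┃                              ┃   
     ┃                              ┃   
     ┃                              ┃   
     ┃                              ┃   
     ┗━━━━━━━━━━━━━━━━━━━━━━━━━━━━━━┛   


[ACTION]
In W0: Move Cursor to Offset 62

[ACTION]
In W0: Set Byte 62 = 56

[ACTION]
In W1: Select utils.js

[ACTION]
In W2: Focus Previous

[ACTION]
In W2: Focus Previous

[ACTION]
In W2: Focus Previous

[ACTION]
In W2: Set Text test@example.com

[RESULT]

          ┃                          ┃  
          ┃                          ┃  
          ┃                          ┃  
          ┃                          ┃  
          ┃                          ┃  
          ┃                          ┃  
     ┏━━━━━━━━━━━━━━━━━━━━━━━━━━━━━━┓┓  
     ┃ FormWidget                   ┃┃  
     ┠──────────────────────────────┨┨  
     ┃  Priority:   [Low          ▼]┃┃  
     ┃  Admin:      [x]             ┃┃  
     ┃  Name:       [Bob           ]┃┃  
     ┃> Plan:       ( ) Free  ( ) Pr┃┃  
     ┃  Language:   ( ) English  ( )┃┃  
     ┃  Company:    [              ]┃┃  
     ┃                              ┃┛  
     ┃                              ┃   
     ┃                              ┃   
     ┃                              ┃   
     ┃                              ┃   
     ┃                              ┃   
     ┗━━━━━━━━━━━━━━━━━━━━━━━━━━━━━━┛   


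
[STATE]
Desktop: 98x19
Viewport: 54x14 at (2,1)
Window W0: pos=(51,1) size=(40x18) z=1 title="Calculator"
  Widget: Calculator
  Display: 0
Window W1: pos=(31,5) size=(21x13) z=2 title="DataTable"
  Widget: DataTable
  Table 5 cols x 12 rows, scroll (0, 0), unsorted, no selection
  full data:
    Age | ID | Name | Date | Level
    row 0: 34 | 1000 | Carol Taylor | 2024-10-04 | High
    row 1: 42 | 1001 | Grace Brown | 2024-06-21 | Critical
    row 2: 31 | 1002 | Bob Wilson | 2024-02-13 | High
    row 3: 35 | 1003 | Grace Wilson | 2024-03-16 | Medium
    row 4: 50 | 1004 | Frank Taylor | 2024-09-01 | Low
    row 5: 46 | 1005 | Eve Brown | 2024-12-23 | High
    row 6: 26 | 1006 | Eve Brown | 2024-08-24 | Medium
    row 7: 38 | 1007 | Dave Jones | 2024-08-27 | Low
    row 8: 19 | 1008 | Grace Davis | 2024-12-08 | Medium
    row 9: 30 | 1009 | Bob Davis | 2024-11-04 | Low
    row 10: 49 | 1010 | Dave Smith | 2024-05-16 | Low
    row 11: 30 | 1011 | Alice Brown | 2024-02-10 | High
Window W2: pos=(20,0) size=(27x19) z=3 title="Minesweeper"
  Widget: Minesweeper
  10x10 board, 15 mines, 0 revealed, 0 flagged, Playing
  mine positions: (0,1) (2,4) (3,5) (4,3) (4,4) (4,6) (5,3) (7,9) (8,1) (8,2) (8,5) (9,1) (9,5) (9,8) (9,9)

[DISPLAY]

                  ┃ Minesweeper             ┃    ┏━━━━
                  ┠─────────────────────────┨    ┃ Cal
                  ┃■■■■■■■■■■               ┃    ┠────
                  ┃■■■■■■■■■■               ┃    ┃    
                  ┃■■■■■■■■■■               ┃━━━━┓┌───
                  ┃■■■■■■■■■■               ┃    ┃│ 7 
                  ┃■■■■■■■■■■               ┃────┨├───
                  ┃■■■■■■■■■■               ┃    ┃│ 4 
                  ┃■■■■■■■■■■               ┃────┃├───
                  ┃■■■■■■■■■■               ┃Tayl┃│ 1 
                  ┃■■■■■■■■■■               ┃Brow┃├───
                  ┃■■■■■■■■■■               ┃lson┃│ 0 
                  ┃                         ┃Wils┃├───
                  ┃                         ┃Tayl┃│ C 


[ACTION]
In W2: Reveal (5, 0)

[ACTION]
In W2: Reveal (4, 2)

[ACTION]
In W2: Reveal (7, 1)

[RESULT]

                  ┃ Minesweeper             ┃    ┏━━━━
                  ┠─────────────────────────┨    ┃ Cal
                  ┃■■■■■■■■■■               ┃    ┠────
                  ┃1111■■■■■■               ┃    ┃    
                  ┃   1■■■■■■               ┃━━━━┓┌───
                  ┃  13■■■■■■               ┃    ┃│ 7 
                  ┃  2■■■■■■■               ┃────┨├───
                  ┃  2■■■■■■■               ┃    ┃│ 4 
                  ┃  1■■■■■■■               ┃────┃├───
                  ┃122■■■■■■■               ┃Tayl┃│ 1 
                  ┃■■■■■■■■■■               ┃Brow┃├───
                  ┃■■■■■■■■■■               ┃lson┃│ 0 
                  ┃                         ┃Wils┃├───
                  ┃                         ┃Tayl┃│ C 


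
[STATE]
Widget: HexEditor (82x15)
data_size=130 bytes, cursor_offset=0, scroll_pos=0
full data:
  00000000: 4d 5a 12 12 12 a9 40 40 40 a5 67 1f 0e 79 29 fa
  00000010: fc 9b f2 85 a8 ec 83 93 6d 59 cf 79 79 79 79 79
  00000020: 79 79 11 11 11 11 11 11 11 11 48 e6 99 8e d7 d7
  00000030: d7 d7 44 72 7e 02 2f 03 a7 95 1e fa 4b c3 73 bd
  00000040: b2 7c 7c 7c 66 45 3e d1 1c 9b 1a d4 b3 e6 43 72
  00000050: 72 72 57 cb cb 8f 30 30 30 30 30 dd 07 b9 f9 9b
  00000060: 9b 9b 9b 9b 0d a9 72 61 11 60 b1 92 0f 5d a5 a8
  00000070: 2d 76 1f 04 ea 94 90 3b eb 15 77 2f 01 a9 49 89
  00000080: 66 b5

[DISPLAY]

00000000  4D 5a 12 12 12 a9 40 40  40 a5 67 1f 0e 79 29 fa  |MZ....@@@.g..y).|    
00000010  fc 9b f2 85 a8 ec 83 93  6d 59 cf 79 79 79 79 79  |........mY.yyyyy|    
00000020  79 79 11 11 11 11 11 11  11 11 48 e6 99 8e d7 d7  |yy........H.....|    
00000030  d7 d7 44 72 7e 02 2f 03  a7 95 1e fa 4b c3 73 bd  |..Dr~./.....K.s.|    
00000040  b2 7c 7c 7c 66 45 3e d1  1c 9b 1a d4 b3 e6 43 72  |.|||fE>.......Cr|    
00000050  72 72 57 cb cb 8f 30 30  30 30 30 dd 07 b9 f9 9b  |rrW...00000.....|    
00000060  9b 9b 9b 9b 0d a9 72 61  11 60 b1 92 0f 5d a5 a8  |......ra.`...]..|    
00000070  2d 76 1f 04 ea 94 90 3b  eb 15 77 2f 01 a9 49 89  |-v.....;..w/..I.|    
00000080  66 b5                                             |f.              |    
                                                                                  
                                                                                  
                                                                                  
                                                                                  
                                                                                  
                                                                                  


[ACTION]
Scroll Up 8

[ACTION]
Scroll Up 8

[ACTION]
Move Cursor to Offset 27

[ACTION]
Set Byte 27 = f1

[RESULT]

00000000  4d 5a 12 12 12 a9 40 40  40 a5 67 1f 0e 79 29 fa  |MZ....@@@.g..y).|    
00000010  fc 9b f2 85 a8 ec 83 93  6d 59 cf F1 79 79 79 79  |........mY..yyyy|    
00000020  79 79 11 11 11 11 11 11  11 11 48 e6 99 8e d7 d7  |yy........H.....|    
00000030  d7 d7 44 72 7e 02 2f 03  a7 95 1e fa 4b c3 73 bd  |..Dr~./.....K.s.|    
00000040  b2 7c 7c 7c 66 45 3e d1  1c 9b 1a d4 b3 e6 43 72  |.|||fE>.......Cr|    
00000050  72 72 57 cb cb 8f 30 30  30 30 30 dd 07 b9 f9 9b  |rrW...00000.....|    
00000060  9b 9b 9b 9b 0d a9 72 61  11 60 b1 92 0f 5d a5 a8  |......ra.`...]..|    
00000070  2d 76 1f 04 ea 94 90 3b  eb 15 77 2f 01 a9 49 89  |-v.....;..w/..I.|    
00000080  66 b5                                             |f.              |    
                                                                                  
                                                                                  
                                                                                  
                                                                                  
                                                                                  
                                                                                  


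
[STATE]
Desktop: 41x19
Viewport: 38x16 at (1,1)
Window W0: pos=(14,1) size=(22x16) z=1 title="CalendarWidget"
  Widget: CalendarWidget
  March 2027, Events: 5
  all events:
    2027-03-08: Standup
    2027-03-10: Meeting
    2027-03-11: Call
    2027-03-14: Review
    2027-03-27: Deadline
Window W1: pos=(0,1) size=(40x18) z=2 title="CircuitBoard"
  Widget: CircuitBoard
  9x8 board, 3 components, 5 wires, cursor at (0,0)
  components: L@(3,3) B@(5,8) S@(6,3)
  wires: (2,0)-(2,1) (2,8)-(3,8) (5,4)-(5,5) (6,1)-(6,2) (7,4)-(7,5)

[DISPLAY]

━━━━━━━━━━━━━━━━━━━━━━━━━━━━━━━━━━━━━━
 CircuitBoard                         
──────────────────────────────────────
   0 1 2 3 4 5 6 7 8                  
0  [.]                                
                                      
1                                     
                                      
2   · ─ ·                           · 
                                    │ 
3               L                   · 
                                      
4                                     
                                      
5                   · ─ ·           B 
                                      


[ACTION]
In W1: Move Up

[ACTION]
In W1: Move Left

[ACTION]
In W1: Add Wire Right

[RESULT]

━━━━━━━━━━━━━━━━━━━━━━━━━━━━━━━━━━━━━━
 CircuitBoard                         
──────────────────────────────────────
   0 1 2 3 4 5 6 7 8                  
0  [.]─ ·                             
                                      
1                                     
                                      
2   · ─ ·                           · 
                                    │ 
3               L                   · 
                                      
4                                     
                                      
5                   · ─ ·           B 
                                      


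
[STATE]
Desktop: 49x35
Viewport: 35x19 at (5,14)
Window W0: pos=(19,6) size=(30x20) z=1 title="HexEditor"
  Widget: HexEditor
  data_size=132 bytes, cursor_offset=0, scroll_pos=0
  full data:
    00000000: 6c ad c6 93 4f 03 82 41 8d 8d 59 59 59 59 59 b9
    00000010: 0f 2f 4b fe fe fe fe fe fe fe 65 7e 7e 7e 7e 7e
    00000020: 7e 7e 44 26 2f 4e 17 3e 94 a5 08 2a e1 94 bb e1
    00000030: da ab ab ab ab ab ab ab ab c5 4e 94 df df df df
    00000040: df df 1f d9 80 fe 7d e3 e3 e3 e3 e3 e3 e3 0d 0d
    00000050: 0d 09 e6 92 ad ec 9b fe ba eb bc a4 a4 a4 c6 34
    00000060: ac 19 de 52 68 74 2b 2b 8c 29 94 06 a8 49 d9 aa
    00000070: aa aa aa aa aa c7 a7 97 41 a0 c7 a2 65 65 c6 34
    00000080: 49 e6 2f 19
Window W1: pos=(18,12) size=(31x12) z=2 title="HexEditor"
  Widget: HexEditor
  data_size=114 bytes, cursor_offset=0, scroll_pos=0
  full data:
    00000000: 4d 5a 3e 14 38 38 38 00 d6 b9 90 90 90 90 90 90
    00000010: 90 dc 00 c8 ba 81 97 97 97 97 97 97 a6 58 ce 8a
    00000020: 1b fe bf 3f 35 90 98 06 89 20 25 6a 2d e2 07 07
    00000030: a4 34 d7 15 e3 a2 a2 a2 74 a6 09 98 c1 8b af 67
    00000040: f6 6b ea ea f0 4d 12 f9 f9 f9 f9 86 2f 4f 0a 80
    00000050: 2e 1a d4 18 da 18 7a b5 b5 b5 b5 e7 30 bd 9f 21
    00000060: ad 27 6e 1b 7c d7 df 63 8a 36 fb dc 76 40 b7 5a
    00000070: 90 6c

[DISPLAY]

             ┠─────────────────────
             ┃00000000  4D 5a 3e 14
             ┃00000010  90 dc 00 c8
             ┃00000020  1b fe bf 3f
             ┃00000030  a4 34 d7 15
             ┃00000040  f6 6b ea ea
             ┃00000050  2e 1a d4 18
             ┃00000060  ad 27 6e 1b
             ┃00000070  90 6c      
             ┗━━━━━━━━━━━━━━━━━━━━━
              ┃                    
              ┗━━━━━━━━━━━━━━━━━━━━
                                   
                                   
                                   
                                   
                                   
                                   
                                   


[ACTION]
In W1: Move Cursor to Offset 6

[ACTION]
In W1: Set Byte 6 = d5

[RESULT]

             ┠─────────────────────
             ┃00000000  4d 5a 3e 14
             ┃00000010  90 dc 00 c8
             ┃00000020  1b fe bf 3f
             ┃00000030  a4 34 d7 15
             ┃00000040  f6 6b ea ea
             ┃00000050  2e 1a d4 18
             ┃00000060  ad 27 6e 1b
             ┃00000070  90 6c      
             ┗━━━━━━━━━━━━━━━━━━━━━
              ┃                    
              ┗━━━━━━━━━━━━━━━━━━━━
                                   
                                   
                                   
                                   
                                   
                                   
                                   


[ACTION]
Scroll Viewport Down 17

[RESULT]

             ┃00000010  90 dc 00 c8
             ┃00000020  1b fe bf 3f
             ┃00000030  a4 34 d7 15
             ┃00000040  f6 6b ea ea
             ┃00000050  2e 1a d4 18
             ┃00000060  ad 27 6e 1b
             ┃00000070  90 6c      
             ┗━━━━━━━━━━━━━━━━━━━━━
              ┃                    
              ┗━━━━━━━━━━━━━━━━━━━━
                                   
                                   
                                   
                                   
                                   
                                   
                                   
                                   
                                   


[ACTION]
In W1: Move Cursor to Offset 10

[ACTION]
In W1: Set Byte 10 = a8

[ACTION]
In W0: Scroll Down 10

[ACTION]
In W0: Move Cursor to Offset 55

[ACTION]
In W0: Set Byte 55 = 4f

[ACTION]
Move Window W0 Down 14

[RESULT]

             ┃00000010  90 dc 00 c8
             ┃00000020  1b fe bf 3f
             ┃00000030  a4 34 d7 15
             ┃00000040  f6 6b ea ea
             ┃00000050  2e 1a d4 18
             ┃00000060  ad 27 6e 1b
             ┃00000070  90 6c      
             ┗━━━━━━━━━━━━━━━━━━━━━
              ┃                    
              ┃                    
              ┃                    
              ┃                    
              ┃                    
              ┃                    
              ┃                    
              ┃                    
              ┃                    
              ┃                    
              ┗━━━━━━━━━━━━━━━━━━━━


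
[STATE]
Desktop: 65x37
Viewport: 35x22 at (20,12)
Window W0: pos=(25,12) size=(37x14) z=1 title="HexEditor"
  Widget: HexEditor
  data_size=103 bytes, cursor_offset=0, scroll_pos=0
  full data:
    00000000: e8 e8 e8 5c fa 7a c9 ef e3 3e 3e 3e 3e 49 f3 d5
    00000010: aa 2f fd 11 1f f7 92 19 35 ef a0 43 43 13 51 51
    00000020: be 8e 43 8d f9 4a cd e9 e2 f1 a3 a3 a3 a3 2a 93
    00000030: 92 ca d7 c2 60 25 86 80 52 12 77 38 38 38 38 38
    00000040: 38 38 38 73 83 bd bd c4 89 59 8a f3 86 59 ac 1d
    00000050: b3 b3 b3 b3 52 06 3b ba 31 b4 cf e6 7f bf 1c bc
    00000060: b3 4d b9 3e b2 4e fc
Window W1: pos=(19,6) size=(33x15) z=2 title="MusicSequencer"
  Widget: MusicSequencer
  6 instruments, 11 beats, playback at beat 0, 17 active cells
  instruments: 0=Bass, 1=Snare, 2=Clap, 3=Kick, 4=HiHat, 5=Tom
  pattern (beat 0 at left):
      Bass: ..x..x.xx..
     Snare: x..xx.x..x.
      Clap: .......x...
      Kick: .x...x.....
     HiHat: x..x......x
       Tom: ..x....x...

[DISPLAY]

  Clap·······█···              ┃━━━
  Kick·█···█·····              ┃   
 HiHat█··█······█              ┃───
   Tom··█····█···              ┃a c
                               ┃7 9
                               ┃a c
                               ┃5 8
                               ┃d b
━━━━━━━━━━━━━━━━━━━━━━━━━━━━━━━┛6 3
     ┃00000060  b3 4d b9 3e b2 4e f
     ┃                             
     ┃                             
     ┃                             
     ┗━━━━━━━━━━━━━━━━━━━━━━━━━━━━━
                                   
                                   
                                   
                                   
                                   
                                   
                                   
                                   


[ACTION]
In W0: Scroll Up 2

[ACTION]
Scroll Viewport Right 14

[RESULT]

···█···              ┃━━━━━━━━━┓   
·█·····              ┃         ┃   
······█              ┃─────────┨   
···█···              ┃a c9 ef  ┃   
                     ┃7 92 19  ┃   
                     ┃a cd e9  ┃   
                     ┃5 86 80  ┃   
                     ┃d bd c4  ┃   
━━━━━━━━━━━━━━━━━━━━━┛6 3b ba  ┃   
0060  b3 4d b9 3e b2 4e fc     ┃   
                               ┃   
                               ┃   
                               ┃   
━━━━━━━━━━━━━━━━━━━━━━━━━━━━━━━┛   
                                   
                                   
                                   
                                   
                                   
                                   
                                   
                                   


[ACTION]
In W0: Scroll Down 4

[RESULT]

···█···              ┃━━━━━━━━━┓   
·█·····              ┃         ┃   
······█              ┃─────────┨   
···█···              ┃d bd c4  ┃   
                     ┃6 3b ba  ┃   
                     ┃e fc     ┃   
                     ┃         ┃   
                     ┃         ┃   
━━━━━━━━━━━━━━━━━━━━━┛         ┃   
                               ┃   
                               ┃   
                               ┃   
                               ┃   
━━━━━━━━━━━━━━━━━━━━━━━━━━━━━━━┛   
                                   
                                   
                                   
                                   
                                   
                                   
                                   
                                   


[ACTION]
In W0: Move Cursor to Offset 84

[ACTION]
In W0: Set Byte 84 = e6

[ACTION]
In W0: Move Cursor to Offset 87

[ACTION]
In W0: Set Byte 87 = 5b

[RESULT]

···█···              ┃━━━━━━━━━┓   
·█·····              ┃         ┃   
······█              ┃─────────┨   
···█···              ┃d bd c4  ┃   
                     ┃6 3b 5B  ┃   
                     ┃e fc     ┃   
                     ┃         ┃   
                     ┃         ┃   
━━━━━━━━━━━━━━━━━━━━━┛         ┃   
                               ┃   
                               ┃   
                               ┃   
                               ┃   
━━━━━━━━━━━━━━━━━━━━━━━━━━━━━━━┛   
                                   
                                   
                                   
                                   
                                   
                                   
                                   
                                   


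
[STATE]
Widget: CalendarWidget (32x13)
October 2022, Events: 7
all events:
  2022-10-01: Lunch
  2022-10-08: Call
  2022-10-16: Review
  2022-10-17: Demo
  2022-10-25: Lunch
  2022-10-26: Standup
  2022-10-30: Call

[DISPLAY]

          October 2022          
Mo Tu We Th Fr Sa Su            
                1*  2           
 3  4  5  6  7  8*  9           
10 11 12 13 14 15 16*           
17* 18 19 20 21 22 23           
24 25* 26* 27 28 29 30*         
31                              
                                
                                
                                
                                
                                


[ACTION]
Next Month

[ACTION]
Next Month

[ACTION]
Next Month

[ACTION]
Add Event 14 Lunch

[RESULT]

          January 2023          
Mo Tu We Th Fr Sa Su            
                   1            
 2  3  4  5  6  7  8            
 9 10 11 12 13 14* 15           
16 17 18 19 20 21 22            
23 24 25 26 27 28 29            
30 31                           
                                
                                
                                
                                
                                


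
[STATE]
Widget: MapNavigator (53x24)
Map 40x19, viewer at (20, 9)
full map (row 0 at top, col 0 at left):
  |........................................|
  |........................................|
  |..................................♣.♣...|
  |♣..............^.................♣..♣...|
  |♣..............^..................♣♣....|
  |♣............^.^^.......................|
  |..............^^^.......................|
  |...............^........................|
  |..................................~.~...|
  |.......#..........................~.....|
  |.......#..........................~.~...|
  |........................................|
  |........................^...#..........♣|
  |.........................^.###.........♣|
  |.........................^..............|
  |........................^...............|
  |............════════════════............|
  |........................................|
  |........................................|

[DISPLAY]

                                                     
                                                     
                                                     
      ........................................       
      ........................................       
      ..................................♣.♣...       
      ♣..............^.................♣..♣...       
      ♣..............^..................♣♣....       
      ♣............^.^^.......................       
      ..............^^^.......................       
      ...............^........................       
      ..................................~.~...       
      .......#............@.............~.....       
      .......#..........................~.~...       
      ........................................       
      ........................^...#..........♣       
      .........................^.###.........♣       
      .........................^..............       
      ........................^...............       
      ............════════════════............       
      ........................................       
      ........................................       
                                                     
                                                     


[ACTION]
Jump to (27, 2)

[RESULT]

                                                     
                                                     
                                                     
                                                     
                                                     
                                                     
                                                     
                                                     
                                                     
                                                     
.......................................              
.......................................              
..........................@......♣.♣...              
..............^.................♣..♣...              
..............^..................♣♣....              
............^.^^.......................              
.............^^^.......................              
..............^........................              
.................................~.~...              
......#..........................~.....              
......#..........................~.~...              
.......................................              
.......................^...#..........♣              
........................^.###.........♣              


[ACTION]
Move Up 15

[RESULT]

                                                     
                                                     
                                                     
                                                     
                                                     
                                                     
                                                     
                                                     
                                                     
                                                     
                                                     
                                                     
..........................@............              
.......................................              
.................................♣.♣...              
..............^.................♣..♣...              
..............^..................♣♣....              
............^.^^.......................              
.............^^^.......................              
..............^........................              
.................................~.~...              
......#..........................~.....              
......#..........................~.~...              
.......................................              


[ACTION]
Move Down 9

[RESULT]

                                                     
                                                     
                                                     
.......................................              
.......................................              
.................................♣.♣...              
..............^.................♣..♣...              
..............^..................♣♣....              
............^.^^.......................              
.............^^^.......................              
..............^........................              
.................................~.~...              
......#...................@......~.....              
......#..........................~.~...              
.......................................              
.......................^...#..........♣              
........................^.###.........♣              
........................^..............              
.......................^...............              
...........════════════════............              
.......................................              
.......................................              
                                                     
                                                     


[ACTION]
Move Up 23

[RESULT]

                                                     
                                                     
                                                     
                                                     
                                                     
                                                     
                                                     
                                                     
                                                     
                                                     
                                                     
                                                     
..........................@............              
.......................................              
.................................♣.♣...              
..............^.................♣..♣...              
..............^..................♣♣....              
............^.^^.......................              
.............^^^.......................              
..............^........................              
.................................~.~...              
......#..........................~.....              
......#..........................~.~...              
.......................................              


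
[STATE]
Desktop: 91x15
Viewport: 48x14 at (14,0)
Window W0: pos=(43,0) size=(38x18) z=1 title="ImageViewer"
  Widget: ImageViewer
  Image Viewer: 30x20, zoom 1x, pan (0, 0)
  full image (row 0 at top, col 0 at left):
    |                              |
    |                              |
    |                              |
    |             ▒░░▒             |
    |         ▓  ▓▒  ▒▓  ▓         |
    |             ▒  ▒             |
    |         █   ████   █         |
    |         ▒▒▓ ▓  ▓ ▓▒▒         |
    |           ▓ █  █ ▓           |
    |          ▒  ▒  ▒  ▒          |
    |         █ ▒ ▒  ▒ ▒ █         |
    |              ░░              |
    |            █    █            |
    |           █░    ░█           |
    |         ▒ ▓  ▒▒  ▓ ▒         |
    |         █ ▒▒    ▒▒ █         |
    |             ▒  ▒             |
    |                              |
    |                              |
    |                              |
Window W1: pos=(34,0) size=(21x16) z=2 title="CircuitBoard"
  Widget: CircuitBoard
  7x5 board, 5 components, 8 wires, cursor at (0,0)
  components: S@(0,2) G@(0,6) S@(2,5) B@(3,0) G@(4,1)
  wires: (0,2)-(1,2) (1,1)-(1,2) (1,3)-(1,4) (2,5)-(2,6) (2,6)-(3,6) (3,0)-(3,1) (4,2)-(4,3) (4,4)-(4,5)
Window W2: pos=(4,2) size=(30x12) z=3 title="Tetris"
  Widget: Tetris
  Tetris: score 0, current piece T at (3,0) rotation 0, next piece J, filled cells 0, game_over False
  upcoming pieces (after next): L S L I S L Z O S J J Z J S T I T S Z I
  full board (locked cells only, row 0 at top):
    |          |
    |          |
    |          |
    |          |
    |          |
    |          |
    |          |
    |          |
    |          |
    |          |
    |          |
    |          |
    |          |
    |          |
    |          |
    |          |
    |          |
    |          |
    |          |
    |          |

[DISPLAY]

                    ┏━━━━━━━━━━━━━━━━━━━┓━━━━━━━
                    ┃ CircuitBoard      ┃r      
━━━━━━━━━━━━━━━━━━━┓┠───────────────────┨───────
                   ┃┃   0 1 2 3 4 5 6   ┃       
───────────────────┨┃0  [.]      S      ┃       
 │Next:            ┃┃            │      ┃       
 │█                ┃┃1       · ─ ·   · ─┃  ▒░░▒ 
 │███              ┃┃                   ┃ ▓▒  ▒▓
 │                 ┃┃2                  ┃  ▒  ▒ 
 │                 ┃┃                   ┃  ████ 
 │                 ┃┃3   B ─ ·          ┃▓ ▓  ▓ 
 │Score:           ┃┃                   ┃▓ █  █ 
 │0                ┃┃4       G   · ─ ·  ┃  ▒  ▒ 
━━━━━━━━━━━━━━━━━━━┛┃Cursor: (0,0)      ┃▒ ▒  ▒ 


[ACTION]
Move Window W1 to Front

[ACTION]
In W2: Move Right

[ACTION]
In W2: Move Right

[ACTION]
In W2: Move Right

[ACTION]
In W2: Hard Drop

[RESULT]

                    ┏━━━━━━━━━━━━━━━━━━━┓━━━━━━━
                    ┃ CircuitBoard      ┃r      
━━━━━━━━━━━━━━━━━━━┓┠───────────────────┨───────
                   ┃┃   0 1 2 3 4 5 6   ┃       
───────────────────┨┃0  [.]      S      ┃       
 │Next:            ┃┃            │      ┃       
 │  ▒              ┃┃1       · ─ ·   · ─┃  ▒░░▒ 
 │▒▒▒              ┃┃                   ┃ ▓▒  ▒▓
 │                 ┃┃2                  ┃  ▒  ▒ 
 │                 ┃┃                   ┃  ████ 
 │                 ┃┃3   B ─ ·          ┃▓ ▓  ▓ 
 │Score:           ┃┃                   ┃▓ █  █ 
 │0                ┃┃4       G   · ─ ·  ┃  ▒  ▒ 
━━━━━━━━━━━━━━━━━━━┛┃Cursor: (0,0)      ┃▒ ▒  ▒ 


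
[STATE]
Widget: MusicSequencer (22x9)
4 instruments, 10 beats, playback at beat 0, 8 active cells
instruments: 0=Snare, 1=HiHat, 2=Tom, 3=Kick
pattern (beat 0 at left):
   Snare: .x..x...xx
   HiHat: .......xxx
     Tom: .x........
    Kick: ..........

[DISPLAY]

      ▼123456789      
 Snare·█··█···██      
 HiHat·······███      
   Tom·█········      
  Kick··········      
                      
                      
                      
                      


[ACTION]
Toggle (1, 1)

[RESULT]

      ▼123456789      
 Snare·█··█···██      
 HiHat·█·····███      
   Tom·█········      
  Kick··········      
                      
                      
                      
                      


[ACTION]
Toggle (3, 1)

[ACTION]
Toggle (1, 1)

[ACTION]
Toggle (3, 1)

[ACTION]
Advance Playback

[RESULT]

      0▼23456789      
 Snare·█··█···██      
 HiHat·······███      
   Tom·█········      
  Kick··········      
                      
                      
                      
                      


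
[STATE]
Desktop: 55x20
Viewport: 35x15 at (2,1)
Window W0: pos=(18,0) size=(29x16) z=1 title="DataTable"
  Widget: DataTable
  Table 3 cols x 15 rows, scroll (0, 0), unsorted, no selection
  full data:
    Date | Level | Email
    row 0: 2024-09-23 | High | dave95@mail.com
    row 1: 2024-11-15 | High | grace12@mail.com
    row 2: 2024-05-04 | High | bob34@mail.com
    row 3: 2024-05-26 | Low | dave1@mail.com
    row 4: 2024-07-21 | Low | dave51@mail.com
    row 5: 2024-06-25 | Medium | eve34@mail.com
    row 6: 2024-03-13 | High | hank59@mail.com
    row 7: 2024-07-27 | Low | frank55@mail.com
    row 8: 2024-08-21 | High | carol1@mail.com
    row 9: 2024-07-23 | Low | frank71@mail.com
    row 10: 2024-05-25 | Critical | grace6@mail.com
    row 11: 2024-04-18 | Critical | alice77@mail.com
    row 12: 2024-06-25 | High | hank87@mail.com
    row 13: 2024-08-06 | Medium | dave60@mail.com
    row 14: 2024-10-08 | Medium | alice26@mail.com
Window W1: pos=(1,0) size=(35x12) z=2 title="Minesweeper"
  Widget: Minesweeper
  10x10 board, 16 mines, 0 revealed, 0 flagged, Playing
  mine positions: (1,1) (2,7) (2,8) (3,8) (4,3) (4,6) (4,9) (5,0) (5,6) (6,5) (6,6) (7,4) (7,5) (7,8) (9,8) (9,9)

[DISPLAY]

 Minesweeper                     ┃ 
─────────────────────────────────┨─
■■■■■■■■■■                       ┃ 
■■■■■■■■■■                       ┃─
■■■■■■■■■■                       ┃ 
■■■■■■■■■■                       ┃ 
■■■■■■■■■■                       ┃ 
■■■■■■■■■■                       ┃ 
■■■■■■■■■■                       ┃ 
■■■■■■■■■■                       ┃ 
━━━━━━━━━━━━━━━━━━━━━━━━━━━━━━━━━┛ 
                ┃2024-07-27│Low    
                ┃2024-08-21│High   
                ┃2024-07-23│Low    
                ┗━━━━━━━━━━━━━━━━━━


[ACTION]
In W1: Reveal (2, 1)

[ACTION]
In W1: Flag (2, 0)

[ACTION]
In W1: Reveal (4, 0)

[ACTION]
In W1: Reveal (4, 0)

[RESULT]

 Minesweeper                     ┃ 
─────────────────────────────────┨─
■■■■■■■■■■                       ┃ 
■■■■■■■■■■                       ┃─
⚑1■■■■■■■■                       ┃ 
■■■■■■■■■■                       ┃ 
1■■■■■■■■■                       ┃ 
■■■■■■■■■■                       ┃ 
■■■■■■■■■■                       ┃ 
■■■■■■■■■■                       ┃ 
━━━━━━━━━━━━━━━━━━━━━━━━━━━━━━━━━┛ 
                ┃2024-07-27│Low    
                ┃2024-08-21│High   
                ┃2024-07-23│Low    
                ┗━━━━━━━━━━━━━━━━━━
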